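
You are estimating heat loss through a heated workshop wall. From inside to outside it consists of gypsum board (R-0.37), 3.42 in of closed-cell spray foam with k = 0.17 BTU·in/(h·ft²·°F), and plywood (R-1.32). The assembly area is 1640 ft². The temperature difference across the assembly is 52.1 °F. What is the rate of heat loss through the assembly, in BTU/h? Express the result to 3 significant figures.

3.42/0.17 = 20.12
R_total = 0.37 + 20.12 + 1.32 = 21.81 ft²·°F·h/BTU
Q = A·ΔT/R = 1640 × 52.1 / 21.81 = 3918 BTU/h

3920 BTU/h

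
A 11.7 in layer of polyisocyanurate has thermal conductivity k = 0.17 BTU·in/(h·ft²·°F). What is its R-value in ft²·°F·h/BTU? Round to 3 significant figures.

R = L/k = 11.7/0.17 = 68.82 ft²·°F·h/BTU

68.8 ft²·°F·h/BTU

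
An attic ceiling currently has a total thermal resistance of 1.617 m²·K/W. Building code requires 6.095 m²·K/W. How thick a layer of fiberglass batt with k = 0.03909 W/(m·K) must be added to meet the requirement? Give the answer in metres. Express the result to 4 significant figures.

0.1750 m

ΔR = 6.095 − 1.617 = 4.478 m²·K/W
L = ΔR × k = 4.478 × 0.03909 = 0.17505 m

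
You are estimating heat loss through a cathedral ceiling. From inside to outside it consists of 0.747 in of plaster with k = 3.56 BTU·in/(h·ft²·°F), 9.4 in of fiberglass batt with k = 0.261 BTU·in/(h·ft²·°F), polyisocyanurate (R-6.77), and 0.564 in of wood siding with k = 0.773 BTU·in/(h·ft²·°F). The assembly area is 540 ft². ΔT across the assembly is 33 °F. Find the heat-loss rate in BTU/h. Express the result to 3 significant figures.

0.747/3.56 = 0.2098
9.4/0.261 = 36.02
0.564/0.773 = 0.7296
R_total = 0.2098 + 36.02 + 6.77 + 0.7296 = 43.72 ft²·°F·h/BTU
Q = A·ΔT/R = 540 × 33 / 43.72 = 407.5 BTU/h

408 BTU/h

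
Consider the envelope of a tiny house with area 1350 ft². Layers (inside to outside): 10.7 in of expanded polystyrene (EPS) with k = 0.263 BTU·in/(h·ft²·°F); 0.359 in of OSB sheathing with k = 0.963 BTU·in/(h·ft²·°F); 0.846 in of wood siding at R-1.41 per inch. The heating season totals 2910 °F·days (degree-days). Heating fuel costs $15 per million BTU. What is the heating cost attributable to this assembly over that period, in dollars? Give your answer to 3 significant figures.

10.7/0.263 = 40.68
0.359/0.963 = 0.3728
0.846 × 1.41 = 1.193
R_total = 40.68 + 0.3728 + 1.193 = 42.25 ft²·°F·h/BTU
E = A × HDD × 24 / R = 1350 × 2910 × 24 / 42.25 = 2232000 BTU
Cost = 2232000/10⁶ × 15 = $33.47

33.5 dollars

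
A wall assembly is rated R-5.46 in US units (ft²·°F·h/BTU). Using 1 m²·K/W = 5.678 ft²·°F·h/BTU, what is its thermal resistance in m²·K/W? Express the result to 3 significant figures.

R_SI = 5.46/5.678 = 0.9616

0.962 m²·K/W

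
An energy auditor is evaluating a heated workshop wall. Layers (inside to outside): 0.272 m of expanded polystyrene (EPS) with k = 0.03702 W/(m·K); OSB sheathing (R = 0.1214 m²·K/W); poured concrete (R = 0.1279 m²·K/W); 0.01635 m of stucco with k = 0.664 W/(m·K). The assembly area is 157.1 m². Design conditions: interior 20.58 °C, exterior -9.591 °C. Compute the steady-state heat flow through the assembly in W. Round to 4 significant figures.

621.9 W

0.272/0.03702 = 7.3474
0.01635/0.664 = 0.024623
R_total = 7.3474 + 0.1214 + 0.1279 + 0.024623 = 7.6213 m²·K/W
Q = A·ΔT/R = 157.1 × (20.58 − (-9.591)) / 7.6213 = 621.92 W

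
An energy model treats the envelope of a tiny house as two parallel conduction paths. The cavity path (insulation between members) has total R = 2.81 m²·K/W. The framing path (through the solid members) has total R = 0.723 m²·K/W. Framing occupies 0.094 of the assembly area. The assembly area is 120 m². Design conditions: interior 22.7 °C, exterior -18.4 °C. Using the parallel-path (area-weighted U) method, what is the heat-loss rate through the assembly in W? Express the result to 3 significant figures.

U_eff = 0.906/2.81 + 0.094/0.723 = 0.3224 + 0.13 = 0.4524
R_eff = 1/U_eff = 2.21 m²·K/W
Q = 120 × (22.7 − (-18.4)) / 2.21 = 2231 W

2230 W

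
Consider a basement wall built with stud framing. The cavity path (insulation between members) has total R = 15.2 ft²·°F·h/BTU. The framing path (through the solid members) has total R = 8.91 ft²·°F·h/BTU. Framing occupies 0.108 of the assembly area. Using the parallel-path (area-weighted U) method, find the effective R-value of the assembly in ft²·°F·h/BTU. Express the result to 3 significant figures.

14.1 ft²·°F·h/BTU

U_eff = 0.892/15.2 + 0.108/8.91 = 0.05868 + 0.01212 = 0.07081
R_eff = 1/U_eff = 14.12 ft²·°F·h/BTU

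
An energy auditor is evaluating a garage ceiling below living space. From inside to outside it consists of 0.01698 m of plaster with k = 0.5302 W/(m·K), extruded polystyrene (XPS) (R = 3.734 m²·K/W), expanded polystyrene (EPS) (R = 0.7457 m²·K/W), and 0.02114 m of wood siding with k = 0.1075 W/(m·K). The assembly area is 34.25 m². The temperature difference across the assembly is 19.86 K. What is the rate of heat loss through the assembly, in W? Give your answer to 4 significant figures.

144.5 W

0.01698/0.5302 = 0.032026
0.02114/0.1075 = 0.19665
R_total = 0.032026 + 3.734 + 0.7457 + 0.19665 = 4.7084 m²·K/W
Q = A·ΔT/R = 34.25 × 19.86 / 4.7084 = 144.47 W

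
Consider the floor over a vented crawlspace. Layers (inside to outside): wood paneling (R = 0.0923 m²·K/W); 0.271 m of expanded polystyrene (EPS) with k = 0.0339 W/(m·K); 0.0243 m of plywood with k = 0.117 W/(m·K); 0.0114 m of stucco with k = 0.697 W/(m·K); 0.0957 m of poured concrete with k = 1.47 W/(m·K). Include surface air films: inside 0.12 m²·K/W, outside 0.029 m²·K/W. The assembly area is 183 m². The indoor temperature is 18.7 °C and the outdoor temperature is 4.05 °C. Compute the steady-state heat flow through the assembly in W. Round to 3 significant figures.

0.271/0.0339 = 7.994
0.0243/0.117 = 0.2077
0.0114/0.697 = 0.01636
0.0957/1.47 = 0.0651
R_total = 0.12 + 0.0923 + 7.994 + 0.2077 + 0.01636 + 0.0651 + 0.029 = 8.525 m²·K/W
Q = A·ΔT/R = 183 × (18.7 − 4.05) / 8.525 = 314.5 W

314 W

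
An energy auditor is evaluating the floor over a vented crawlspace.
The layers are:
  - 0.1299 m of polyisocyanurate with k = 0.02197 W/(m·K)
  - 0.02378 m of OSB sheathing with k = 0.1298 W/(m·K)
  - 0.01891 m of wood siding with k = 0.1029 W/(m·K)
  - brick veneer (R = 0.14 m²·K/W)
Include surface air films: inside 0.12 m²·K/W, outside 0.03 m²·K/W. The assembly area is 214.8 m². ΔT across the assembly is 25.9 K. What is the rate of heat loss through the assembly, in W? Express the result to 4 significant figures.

0.1299/0.02197 = 5.9126
0.02378/0.1298 = 0.1832
0.01891/0.1029 = 0.18377
R_total = 0.12 + 5.9126 + 0.1832 + 0.18377 + 0.14 + 0.03 = 6.5696 m²·K/W
Q = A·ΔT/R = 214.8 × 25.9 / 6.5696 = 846.83 W

846.8 W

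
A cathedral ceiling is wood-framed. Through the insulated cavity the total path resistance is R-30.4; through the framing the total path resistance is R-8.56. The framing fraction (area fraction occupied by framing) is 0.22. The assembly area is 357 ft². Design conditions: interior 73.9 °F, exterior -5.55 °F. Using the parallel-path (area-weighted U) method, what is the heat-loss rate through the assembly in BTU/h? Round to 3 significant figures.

U_eff = 0.78/30.4 + 0.22/8.56 = 0.02566 + 0.0257 = 0.05136
R_eff = 1/U_eff = 19.47 ft²·°F·h/BTU
Q = 357 × (73.9 − (-5.55)) / 19.47 = 1457 BTU/h

1460 BTU/h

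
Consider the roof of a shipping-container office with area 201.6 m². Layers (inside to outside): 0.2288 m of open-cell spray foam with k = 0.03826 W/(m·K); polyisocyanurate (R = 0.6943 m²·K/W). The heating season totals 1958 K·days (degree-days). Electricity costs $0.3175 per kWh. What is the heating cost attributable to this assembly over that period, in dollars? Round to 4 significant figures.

0.2288/0.03826 = 5.9801
R_total = 5.9801 + 0.6943 = 6.6744 m²·K/W
E = A × HDD × 24 / R / 1000 = 201.6 × 1958 × 24 / 6.6744 / 1000 = 1419.4 kWh
Cost = 1419.4 × 0.3175 = $450.65

450.7 dollars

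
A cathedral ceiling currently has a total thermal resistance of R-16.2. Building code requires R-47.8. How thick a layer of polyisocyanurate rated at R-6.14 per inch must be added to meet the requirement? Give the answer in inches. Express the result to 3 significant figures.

ΔR = 47.8 − 16.2 = 31.6 ft²·°F·h/BTU
L = ΔR / (R/in) = 31.6/6.14 = 5.147 in

5.15 in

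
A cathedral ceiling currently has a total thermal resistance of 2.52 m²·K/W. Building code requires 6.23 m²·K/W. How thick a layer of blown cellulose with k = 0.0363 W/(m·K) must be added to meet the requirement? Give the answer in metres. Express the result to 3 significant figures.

ΔR = 6.23 − 2.52 = 3.71 m²·K/W
L = ΔR × k = 3.71 × 0.0363 = 0.1347 m

0.135 m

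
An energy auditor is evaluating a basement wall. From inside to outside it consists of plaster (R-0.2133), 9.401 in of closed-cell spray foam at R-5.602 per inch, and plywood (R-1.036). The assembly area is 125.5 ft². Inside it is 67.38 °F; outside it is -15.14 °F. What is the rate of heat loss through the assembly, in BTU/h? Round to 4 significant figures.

9.401 × 5.602 = 52.664
R_total = 0.2133 + 52.664 + 1.036 = 53.914 ft²·°F·h/BTU
Q = A·ΔT/R = 125.5 × (67.38 − (-15.14)) / 53.914 = 192.09 BTU/h

192.1 BTU/h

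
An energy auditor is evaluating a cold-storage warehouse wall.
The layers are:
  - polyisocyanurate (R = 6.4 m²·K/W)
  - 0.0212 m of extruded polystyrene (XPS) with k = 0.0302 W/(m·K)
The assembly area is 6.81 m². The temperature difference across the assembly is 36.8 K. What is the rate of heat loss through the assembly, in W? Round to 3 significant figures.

35.3 W

0.0212/0.0302 = 0.702
R_total = 6.4 + 0.702 = 7.102 m²·K/W
Q = A·ΔT/R = 6.81 × 36.8 / 7.102 = 35.29 W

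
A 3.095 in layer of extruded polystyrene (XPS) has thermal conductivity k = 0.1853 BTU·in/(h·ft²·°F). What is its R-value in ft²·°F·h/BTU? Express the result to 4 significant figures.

R = L/k = 3.095/0.1853 = 16.703 ft²·°F·h/BTU

16.70 ft²·°F·h/BTU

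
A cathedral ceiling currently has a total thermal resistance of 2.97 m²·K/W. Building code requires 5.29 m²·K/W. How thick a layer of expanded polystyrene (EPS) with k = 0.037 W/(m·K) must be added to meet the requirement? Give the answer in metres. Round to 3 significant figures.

ΔR = 5.29 − 2.97 = 2.32 m²·K/W
L = ΔR × k = 2.32 × 0.037 = 0.08584 m

0.0858 m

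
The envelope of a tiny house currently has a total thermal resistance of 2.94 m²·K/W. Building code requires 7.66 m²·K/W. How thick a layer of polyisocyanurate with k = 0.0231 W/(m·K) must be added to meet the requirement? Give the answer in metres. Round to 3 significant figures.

ΔR = 7.66 − 2.94 = 4.72 m²·K/W
L = ΔR × k = 4.72 × 0.0231 = 0.109 m

0.109 m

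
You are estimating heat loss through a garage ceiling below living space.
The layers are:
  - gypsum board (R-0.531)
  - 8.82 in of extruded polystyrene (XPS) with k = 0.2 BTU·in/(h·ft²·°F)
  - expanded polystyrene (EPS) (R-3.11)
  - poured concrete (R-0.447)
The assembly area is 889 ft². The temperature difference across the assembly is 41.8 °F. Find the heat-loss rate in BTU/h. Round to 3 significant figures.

771 BTU/h

8.82/0.2 = 44.1
R_total = 0.531 + 44.1 + 3.11 + 0.447 = 48.19 ft²·°F·h/BTU
Q = A·ΔT/R = 889 × 41.8 / 48.19 = 771.2 BTU/h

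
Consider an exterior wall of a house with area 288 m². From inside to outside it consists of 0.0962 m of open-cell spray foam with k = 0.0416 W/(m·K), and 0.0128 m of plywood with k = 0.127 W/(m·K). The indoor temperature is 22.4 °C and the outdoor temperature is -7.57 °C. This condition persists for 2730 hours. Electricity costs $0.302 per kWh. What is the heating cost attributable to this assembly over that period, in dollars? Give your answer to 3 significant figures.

2950 dollars

0.0962/0.0416 = 2.312
0.0128/0.127 = 0.1008
R_total = 2.312 + 0.1008 = 2.413 m²·K/W
Q = 288 × (22.4 − (-7.57)) / 2.413 = 3577 W
E = 3577 W × 2730 h / 1000 = 9764 kWh
Cost = 9764 × 0.302 = $2949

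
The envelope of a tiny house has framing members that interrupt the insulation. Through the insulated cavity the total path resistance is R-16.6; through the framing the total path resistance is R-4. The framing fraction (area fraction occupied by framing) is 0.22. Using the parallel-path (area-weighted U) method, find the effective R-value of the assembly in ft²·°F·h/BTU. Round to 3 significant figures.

9.81 ft²·°F·h/BTU

U_eff = 0.78/16.6 + 0.22/4 = 0.04699 + 0.055 = 0.102
R_eff = 1/U_eff = 9.805 ft²·°F·h/BTU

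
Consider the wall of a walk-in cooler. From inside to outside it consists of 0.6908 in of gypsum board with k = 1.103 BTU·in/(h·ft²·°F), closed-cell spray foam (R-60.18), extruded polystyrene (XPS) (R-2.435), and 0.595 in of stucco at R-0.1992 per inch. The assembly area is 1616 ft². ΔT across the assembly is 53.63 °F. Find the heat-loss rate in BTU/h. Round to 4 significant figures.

0.6908/1.103 = 0.62629
0.595 × 0.1992 = 0.11852
R_total = 0.62629 + 60.18 + 2.435 + 0.11852 = 63.36 ft²·°F·h/BTU
Q = A·ΔT/R = 1616 × 53.63 / 63.36 = 1367.8 BTU/h

1368 BTU/h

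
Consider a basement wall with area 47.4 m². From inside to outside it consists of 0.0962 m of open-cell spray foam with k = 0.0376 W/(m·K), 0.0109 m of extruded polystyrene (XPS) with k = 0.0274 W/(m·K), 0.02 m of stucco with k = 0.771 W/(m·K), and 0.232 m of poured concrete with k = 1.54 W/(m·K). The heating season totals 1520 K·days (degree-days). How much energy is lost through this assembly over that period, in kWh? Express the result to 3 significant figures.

552 kWh

0.0962/0.0376 = 2.559
0.0109/0.0274 = 0.3978
0.02/0.771 = 0.02594
0.232/1.54 = 0.1506
R_total = 2.559 + 0.3978 + 0.02594 + 0.1506 = 3.133 m²·K/W
E = A × HDD × 24 / R / 1000 = 47.4 × 1520 × 24 / 3.133 / 1000 = 551.9 kWh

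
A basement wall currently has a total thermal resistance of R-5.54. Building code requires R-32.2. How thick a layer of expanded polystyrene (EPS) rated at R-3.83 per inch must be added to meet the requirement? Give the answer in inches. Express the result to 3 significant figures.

ΔR = 32.2 − 5.54 = 26.66 ft²·°F·h/BTU
L = ΔR / (R/in) = 26.66/3.83 = 6.961 in

6.96 in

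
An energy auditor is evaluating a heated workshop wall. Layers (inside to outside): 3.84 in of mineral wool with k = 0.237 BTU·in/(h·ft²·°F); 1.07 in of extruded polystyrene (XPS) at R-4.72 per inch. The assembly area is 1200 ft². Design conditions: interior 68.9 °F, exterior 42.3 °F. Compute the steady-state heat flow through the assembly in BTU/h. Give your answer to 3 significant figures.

1500 BTU/h

3.84/0.237 = 16.2
1.07 × 4.72 = 5.05
R_total = 16.2 + 5.05 = 21.25 ft²·°F·h/BTU
Q = A·ΔT/R = 1200 × (68.9 − 42.3) / 21.25 = 1502 BTU/h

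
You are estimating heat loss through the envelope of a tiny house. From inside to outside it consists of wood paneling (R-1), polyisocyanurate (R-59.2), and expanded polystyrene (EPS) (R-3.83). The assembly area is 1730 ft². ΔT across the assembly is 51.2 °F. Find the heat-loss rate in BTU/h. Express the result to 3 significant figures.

1380 BTU/h

R_total = 1 + 59.2 + 3.83 = 64.03 ft²·°F·h/BTU
Q = A·ΔT/R = 1730 × 51.2 / 64.03 = 1383 BTU/h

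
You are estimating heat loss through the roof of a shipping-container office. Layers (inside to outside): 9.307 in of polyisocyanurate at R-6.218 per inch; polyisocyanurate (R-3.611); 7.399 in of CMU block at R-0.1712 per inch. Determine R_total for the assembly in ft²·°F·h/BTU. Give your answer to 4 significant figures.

62.75 ft²·°F·h/BTU

9.307 × 6.218 = 57.871
7.399 × 0.1712 = 1.2667
R_total = 57.871 + 3.611 + 1.2667 = 62.749 ft²·°F·h/BTU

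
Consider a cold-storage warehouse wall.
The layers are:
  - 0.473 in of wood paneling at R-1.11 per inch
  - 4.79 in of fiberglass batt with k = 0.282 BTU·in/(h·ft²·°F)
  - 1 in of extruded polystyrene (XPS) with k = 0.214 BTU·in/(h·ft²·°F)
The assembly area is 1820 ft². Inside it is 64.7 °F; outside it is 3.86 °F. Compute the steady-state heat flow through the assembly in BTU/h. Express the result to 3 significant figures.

4990 BTU/h

0.473 × 1.11 = 0.525
4.79/0.282 = 16.99
1/0.214 = 4.673
R_total = 0.525 + 16.99 + 4.673 = 22.18 ft²·°F·h/BTU
Q = A·ΔT/R = 1820 × (64.7 − 3.86) / 22.18 = 4991 BTU/h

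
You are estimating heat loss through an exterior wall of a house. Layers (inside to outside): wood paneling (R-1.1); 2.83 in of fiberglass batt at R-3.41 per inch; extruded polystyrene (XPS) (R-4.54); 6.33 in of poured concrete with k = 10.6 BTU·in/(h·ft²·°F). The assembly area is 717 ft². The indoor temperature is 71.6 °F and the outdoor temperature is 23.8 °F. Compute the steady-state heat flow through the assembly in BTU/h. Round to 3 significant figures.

2.83 × 3.41 = 9.65
6.33/10.6 = 0.5972
R_total = 1.1 + 9.65 + 4.54 + 0.5972 = 15.89 ft²·°F·h/BTU
Q = A·ΔT/R = 717 × (71.6 − 23.8) / 15.89 = 2157 BTU/h

2160 BTU/h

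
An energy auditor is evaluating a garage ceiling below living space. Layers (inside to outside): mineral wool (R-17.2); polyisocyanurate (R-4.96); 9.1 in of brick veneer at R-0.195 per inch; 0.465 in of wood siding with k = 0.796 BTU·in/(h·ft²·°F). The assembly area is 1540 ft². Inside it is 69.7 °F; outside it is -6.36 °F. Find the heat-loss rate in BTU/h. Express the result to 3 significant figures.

4780 BTU/h

9.1 × 0.195 = 1.774
0.465/0.796 = 0.5842
R_total = 17.2 + 4.96 + 1.774 + 0.5842 = 24.52 ft²·°F·h/BTU
Q = A·ΔT/R = 1540 × (69.7 − (-6.36)) / 24.52 = 4777 BTU/h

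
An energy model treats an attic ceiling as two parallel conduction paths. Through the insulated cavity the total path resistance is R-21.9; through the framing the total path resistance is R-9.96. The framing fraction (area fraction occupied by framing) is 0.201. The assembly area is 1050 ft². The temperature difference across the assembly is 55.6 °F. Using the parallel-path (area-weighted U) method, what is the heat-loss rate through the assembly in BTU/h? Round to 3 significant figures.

3310 BTU/h

U_eff = 0.799/21.9 + 0.201/9.96 = 0.03648 + 0.02018 = 0.05666
R_eff = 1/U_eff = 17.65 ft²·°F·h/BTU
Q = 1050 × 55.6 / 17.65 = 3308 BTU/h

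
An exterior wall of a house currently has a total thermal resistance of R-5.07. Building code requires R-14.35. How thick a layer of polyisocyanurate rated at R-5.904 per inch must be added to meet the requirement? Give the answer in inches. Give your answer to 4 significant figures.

1.572 in

ΔR = 14.35 − 5.07 = 9.28 ft²·°F·h/BTU
L = ΔR / (R/in) = 9.28/5.904 = 1.5718 in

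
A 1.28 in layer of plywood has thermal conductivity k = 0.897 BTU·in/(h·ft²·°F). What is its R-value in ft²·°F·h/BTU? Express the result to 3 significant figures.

1.43 ft²·°F·h/BTU

R = L/k = 1.28/0.897 = 1.427 ft²·°F·h/BTU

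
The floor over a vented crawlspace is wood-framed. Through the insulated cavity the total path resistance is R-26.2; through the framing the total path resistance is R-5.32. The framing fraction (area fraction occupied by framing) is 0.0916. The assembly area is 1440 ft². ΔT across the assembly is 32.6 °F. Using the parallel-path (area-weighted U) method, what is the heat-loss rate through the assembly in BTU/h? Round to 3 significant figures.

U_eff = 0.9084/26.2 + 0.0916/5.32 = 0.03467 + 0.01722 = 0.05189
R_eff = 1/U_eff = 19.27 ft²·°F·h/BTU
Q = 1440 × 32.6 / 19.27 = 2436 BTU/h

2440 BTU/h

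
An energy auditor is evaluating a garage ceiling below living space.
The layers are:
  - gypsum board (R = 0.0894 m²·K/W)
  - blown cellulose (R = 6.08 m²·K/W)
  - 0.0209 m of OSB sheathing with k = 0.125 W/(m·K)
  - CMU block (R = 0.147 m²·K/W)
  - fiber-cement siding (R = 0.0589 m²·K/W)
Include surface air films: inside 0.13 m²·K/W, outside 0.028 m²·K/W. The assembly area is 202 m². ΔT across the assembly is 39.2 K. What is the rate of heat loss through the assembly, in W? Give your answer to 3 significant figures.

1180 W

0.0209/0.125 = 0.1672
R_total = 0.13 + 0.0894 + 6.08 + 0.1672 + 0.147 + 0.0589 + 0.028 = 6.7 m²·K/W
Q = A·ΔT/R = 202 × 39.2 / 6.7 = 1182 W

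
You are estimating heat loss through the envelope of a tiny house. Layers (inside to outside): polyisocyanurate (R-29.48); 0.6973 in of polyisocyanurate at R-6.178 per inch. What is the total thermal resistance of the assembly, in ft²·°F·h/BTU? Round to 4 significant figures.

0.6973 × 6.178 = 4.3079
R_total = 29.48 + 4.3079 = 33.788 ft²·°F·h/BTU

33.79 ft²·°F·h/BTU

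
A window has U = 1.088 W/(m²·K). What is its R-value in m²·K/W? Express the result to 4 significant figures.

0.9191 m²·K/W

R = 1/U = 1/1.088 = 0.91912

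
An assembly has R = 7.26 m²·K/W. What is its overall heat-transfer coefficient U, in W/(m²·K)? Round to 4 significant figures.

0.1377 W/(m²·K)

U = 1/R = 1/7.26 = 0.13774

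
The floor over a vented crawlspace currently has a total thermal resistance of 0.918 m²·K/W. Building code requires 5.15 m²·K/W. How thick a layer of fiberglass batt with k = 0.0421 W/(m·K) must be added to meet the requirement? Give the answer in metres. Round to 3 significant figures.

ΔR = 5.15 − 0.918 = 4.232 m²·K/W
L = ΔR × k = 4.232 × 0.0421 = 0.1782 m

0.178 m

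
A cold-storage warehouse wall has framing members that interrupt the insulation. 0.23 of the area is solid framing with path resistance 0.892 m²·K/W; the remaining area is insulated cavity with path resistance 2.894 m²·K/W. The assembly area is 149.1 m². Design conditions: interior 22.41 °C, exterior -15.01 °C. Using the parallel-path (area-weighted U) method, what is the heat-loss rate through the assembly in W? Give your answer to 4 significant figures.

U_eff = 0.77/2.894 + 0.23/0.892 = 0.26607 + 0.25785 = 0.52392
R_eff = 1/U_eff = 1.9087 m²·K/W
Q = 149.1 × (22.41 − (-15.01)) / 1.9087 = 2923.1 W

2923 W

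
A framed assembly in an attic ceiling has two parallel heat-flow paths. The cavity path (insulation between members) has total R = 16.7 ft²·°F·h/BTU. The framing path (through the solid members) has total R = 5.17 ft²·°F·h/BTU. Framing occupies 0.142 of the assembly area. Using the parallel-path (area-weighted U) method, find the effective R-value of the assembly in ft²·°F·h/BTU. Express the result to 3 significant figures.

12.7 ft²·°F·h/BTU

U_eff = 0.858/16.7 + 0.142/5.17 = 0.05138 + 0.02747 = 0.07884
R_eff = 1/U_eff = 12.68 ft²·°F·h/BTU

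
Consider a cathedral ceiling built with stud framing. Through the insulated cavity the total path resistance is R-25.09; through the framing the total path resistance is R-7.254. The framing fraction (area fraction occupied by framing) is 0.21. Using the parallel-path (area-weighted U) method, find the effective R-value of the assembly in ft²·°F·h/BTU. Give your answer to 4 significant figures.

16.55 ft²·°F·h/BTU

U_eff = 0.79/25.09 + 0.21/7.254 = 0.031487 + 0.02895 = 0.060436
R_eff = 1/U_eff = 16.546 ft²·°F·h/BTU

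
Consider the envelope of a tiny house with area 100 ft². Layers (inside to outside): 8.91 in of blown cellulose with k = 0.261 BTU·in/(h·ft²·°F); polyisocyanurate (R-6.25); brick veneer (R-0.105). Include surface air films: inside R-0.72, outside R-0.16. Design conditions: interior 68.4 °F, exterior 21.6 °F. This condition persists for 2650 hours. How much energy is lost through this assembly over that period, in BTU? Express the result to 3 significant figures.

300000 BTU

8.91/0.261 = 34.14
R_total = 0.72 + 34.14 + 6.25 + 0.105 + 0.16 = 41.37 ft²·°F·h/BTU
Q = 100 × (68.4 − 21.6) / 41.37 = 113.1 BTU/h
E = 113.1 × 2650 = 299800 BTU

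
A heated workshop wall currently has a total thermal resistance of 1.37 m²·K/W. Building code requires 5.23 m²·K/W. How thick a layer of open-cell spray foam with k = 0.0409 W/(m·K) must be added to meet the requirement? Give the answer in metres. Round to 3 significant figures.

ΔR = 5.23 − 1.37 = 3.86 m²·K/W
L = ΔR × k = 3.86 × 0.0409 = 0.1579 m

0.158 m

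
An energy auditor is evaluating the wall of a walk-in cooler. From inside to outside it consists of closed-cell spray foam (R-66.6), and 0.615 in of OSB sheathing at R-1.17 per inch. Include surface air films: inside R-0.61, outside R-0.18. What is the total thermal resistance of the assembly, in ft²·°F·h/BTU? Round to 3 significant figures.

68.1 ft²·°F·h/BTU

0.615 × 1.17 = 0.7195
R_total = 0.61 + 66.6 + 0.7195 + 0.18 = 68.11 ft²·°F·h/BTU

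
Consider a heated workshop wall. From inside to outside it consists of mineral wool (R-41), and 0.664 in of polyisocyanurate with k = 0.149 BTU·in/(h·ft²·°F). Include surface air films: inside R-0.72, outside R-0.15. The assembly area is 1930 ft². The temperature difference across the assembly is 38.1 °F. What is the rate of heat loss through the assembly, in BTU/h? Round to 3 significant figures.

1590 BTU/h

0.664/0.149 = 4.456
R_total = 0.72 + 41 + 4.456 + 0.15 = 46.33 ft²·°F·h/BTU
Q = A·ΔT/R = 1930 × 38.1 / 46.33 = 1587 BTU/h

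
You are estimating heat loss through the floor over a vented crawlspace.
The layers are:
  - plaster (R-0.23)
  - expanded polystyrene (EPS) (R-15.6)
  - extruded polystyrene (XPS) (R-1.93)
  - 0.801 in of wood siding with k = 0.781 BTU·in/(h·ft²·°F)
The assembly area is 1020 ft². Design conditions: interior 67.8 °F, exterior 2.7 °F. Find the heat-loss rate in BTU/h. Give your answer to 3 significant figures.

3530 BTU/h

0.801/0.781 = 1.026
R_total = 0.23 + 15.6 + 1.93 + 1.026 = 18.79 ft²·°F·h/BTU
Q = A·ΔT/R = 1020 × (67.8 − 2.7) / 18.79 = 3535 BTU/h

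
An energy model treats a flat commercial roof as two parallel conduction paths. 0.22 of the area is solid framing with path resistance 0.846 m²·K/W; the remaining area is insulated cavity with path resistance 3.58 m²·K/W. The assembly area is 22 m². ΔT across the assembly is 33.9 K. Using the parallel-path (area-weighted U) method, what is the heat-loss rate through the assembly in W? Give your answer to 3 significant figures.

U_eff = 0.78/3.58 + 0.22/0.846 = 0.2179 + 0.26 = 0.4779
R_eff = 1/U_eff = 2.092 m²·K/W
Q = 22 × 33.9 / 2.092 = 356.4 W

356 W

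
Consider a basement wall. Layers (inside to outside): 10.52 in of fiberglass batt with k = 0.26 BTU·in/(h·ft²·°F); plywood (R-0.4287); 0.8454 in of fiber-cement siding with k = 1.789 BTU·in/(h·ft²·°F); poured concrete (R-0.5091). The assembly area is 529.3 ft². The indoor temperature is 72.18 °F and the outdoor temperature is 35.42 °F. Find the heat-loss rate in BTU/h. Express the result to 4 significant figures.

464.7 BTU/h

10.52/0.26 = 40.462
0.8454/1.789 = 0.47255
R_total = 40.462 + 0.4287 + 0.47255 + 0.5091 = 41.872 ft²·°F·h/BTU
Q = A·ΔT/R = 529.3 × (72.18 − 35.42) / 41.872 = 464.68 BTU/h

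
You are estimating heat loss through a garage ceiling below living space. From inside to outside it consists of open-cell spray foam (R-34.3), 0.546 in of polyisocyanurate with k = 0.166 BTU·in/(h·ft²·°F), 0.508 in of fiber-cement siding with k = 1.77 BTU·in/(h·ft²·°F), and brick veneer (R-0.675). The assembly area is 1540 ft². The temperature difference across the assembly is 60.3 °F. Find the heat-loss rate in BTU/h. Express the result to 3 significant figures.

0.546/0.166 = 3.289
0.508/1.77 = 0.287
R_total = 34.3 + 3.289 + 0.287 + 0.675 = 38.55 ft²·°F·h/BTU
Q = A·ΔT/R = 1540 × 60.3 / 38.55 = 2409 BTU/h

2410 BTU/h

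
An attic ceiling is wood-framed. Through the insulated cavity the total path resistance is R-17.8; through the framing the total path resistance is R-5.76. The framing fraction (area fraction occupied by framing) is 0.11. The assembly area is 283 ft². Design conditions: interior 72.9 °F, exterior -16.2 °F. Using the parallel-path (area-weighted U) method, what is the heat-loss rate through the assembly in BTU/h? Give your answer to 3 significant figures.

1740 BTU/h

U_eff = 0.89/17.8 + 0.11/5.76 = 0.05 + 0.0191 = 0.0691
R_eff = 1/U_eff = 14.47 ft²·°F·h/BTU
Q = 283 × (72.9 − (-16.2)) / 14.47 = 1742 BTU/h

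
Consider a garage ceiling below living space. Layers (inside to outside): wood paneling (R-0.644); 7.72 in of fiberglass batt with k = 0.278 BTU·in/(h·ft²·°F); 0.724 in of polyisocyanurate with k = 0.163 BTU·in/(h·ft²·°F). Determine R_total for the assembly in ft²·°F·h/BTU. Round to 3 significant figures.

32.9 ft²·°F·h/BTU

7.72/0.278 = 27.77
0.724/0.163 = 4.442
R_total = 0.644 + 27.77 + 4.442 = 32.86 ft²·°F·h/BTU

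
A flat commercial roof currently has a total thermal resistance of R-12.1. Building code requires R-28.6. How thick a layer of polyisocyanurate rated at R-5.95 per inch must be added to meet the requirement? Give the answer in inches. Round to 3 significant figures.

2.77 in

ΔR = 28.6 − 12.1 = 16.5 ft²·°F·h/BTU
L = ΔR / (R/in) = 16.5/5.95 = 2.773 in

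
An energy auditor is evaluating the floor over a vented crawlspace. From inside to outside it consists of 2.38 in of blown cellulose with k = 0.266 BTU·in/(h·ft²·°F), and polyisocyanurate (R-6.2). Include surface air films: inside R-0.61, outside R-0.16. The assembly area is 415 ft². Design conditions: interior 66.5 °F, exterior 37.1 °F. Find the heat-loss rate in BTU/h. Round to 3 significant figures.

2.38/0.266 = 8.947
R_total = 0.61 + 8.947 + 6.2 + 0.16 = 15.92 ft²·°F·h/BTU
Q = A·ΔT/R = 415 × (66.5 − 37.1) / 15.92 = 766.5 BTU/h

767 BTU/h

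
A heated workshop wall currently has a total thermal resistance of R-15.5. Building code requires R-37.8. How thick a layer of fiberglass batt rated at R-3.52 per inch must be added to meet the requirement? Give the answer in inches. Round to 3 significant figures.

ΔR = 37.8 − 15.5 = 22.3 ft²·°F·h/BTU
L = ΔR / (R/in) = 22.3/3.52 = 6.335 in

6.34 in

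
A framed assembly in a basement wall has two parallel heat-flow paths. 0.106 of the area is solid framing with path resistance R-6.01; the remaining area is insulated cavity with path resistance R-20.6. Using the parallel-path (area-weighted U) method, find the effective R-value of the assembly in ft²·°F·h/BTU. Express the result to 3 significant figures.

U_eff = 0.894/20.6 + 0.106/6.01 = 0.0434 + 0.01764 = 0.06104
R_eff = 1/U_eff = 16.38 ft²·°F·h/BTU

16.4 ft²·°F·h/BTU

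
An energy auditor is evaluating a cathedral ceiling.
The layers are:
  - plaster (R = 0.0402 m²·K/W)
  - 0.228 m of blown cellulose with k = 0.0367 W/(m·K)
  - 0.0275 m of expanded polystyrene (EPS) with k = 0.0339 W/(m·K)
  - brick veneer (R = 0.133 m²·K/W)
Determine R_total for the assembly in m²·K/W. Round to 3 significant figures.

7.20 m²·K/W

0.228/0.0367 = 6.213
0.0275/0.0339 = 0.8112
R_total = 0.0402 + 6.213 + 0.8112 + 0.133 = 7.197 m²·K/W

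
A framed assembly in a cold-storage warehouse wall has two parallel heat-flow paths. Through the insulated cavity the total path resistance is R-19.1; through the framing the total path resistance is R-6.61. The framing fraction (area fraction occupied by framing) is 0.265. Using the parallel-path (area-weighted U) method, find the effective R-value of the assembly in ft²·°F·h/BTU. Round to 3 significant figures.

12.7 ft²·°F·h/BTU

U_eff = 0.735/19.1 + 0.265/6.61 = 0.03848 + 0.04009 = 0.07857
R_eff = 1/U_eff = 12.73 ft²·°F·h/BTU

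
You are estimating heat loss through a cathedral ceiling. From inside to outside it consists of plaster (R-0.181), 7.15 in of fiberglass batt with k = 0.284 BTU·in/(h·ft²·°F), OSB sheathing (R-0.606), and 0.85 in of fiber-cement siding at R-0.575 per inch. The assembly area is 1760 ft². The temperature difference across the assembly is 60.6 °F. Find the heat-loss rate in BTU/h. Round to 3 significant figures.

4030 BTU/h

7.15/0.284 = 25.18
0.85 × 0.575 = 0.4887
R_total = 0.181 + 25.18 + 0.606 + 0.4887 = 26.45 ft²·°F·h/BTU
Q = A·ΔT/R = 1760 × 60.6 / 26.45 = 4032 BTU/h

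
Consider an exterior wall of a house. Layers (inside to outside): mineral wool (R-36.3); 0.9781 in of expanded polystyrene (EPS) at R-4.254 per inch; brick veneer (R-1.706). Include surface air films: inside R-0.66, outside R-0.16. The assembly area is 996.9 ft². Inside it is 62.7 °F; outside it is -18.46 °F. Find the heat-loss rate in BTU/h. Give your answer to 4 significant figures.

1882 BTU/h

0.9781 × 4.254 = 4.1608
R_total = 0.66 + 36.3 + 4.1608 + 1.706 + 0.16 = 42.987 ft²·°F·h/BTU
Q = A·ΔT/R = 996.9 × (62.7 − (-18.46)) / 42.987 = 1882.2 BTU/h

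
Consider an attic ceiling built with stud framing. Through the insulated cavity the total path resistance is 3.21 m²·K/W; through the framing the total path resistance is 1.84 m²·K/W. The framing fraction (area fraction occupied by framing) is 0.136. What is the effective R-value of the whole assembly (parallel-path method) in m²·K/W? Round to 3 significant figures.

U_eff = 0.864/3.21 + 0.136/1.84 = 0.2692 + 0.07391 = 0.3431
R_eff = 1/U_eff = 2.915 m²·K/W

2.91 m²·K/W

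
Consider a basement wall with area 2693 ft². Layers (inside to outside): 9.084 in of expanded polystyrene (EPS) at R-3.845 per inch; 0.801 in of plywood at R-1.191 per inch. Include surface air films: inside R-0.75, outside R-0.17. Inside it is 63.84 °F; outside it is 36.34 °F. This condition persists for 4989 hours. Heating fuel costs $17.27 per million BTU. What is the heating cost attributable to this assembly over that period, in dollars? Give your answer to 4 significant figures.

9.084 × 3.845 = 34.928
0.801 × 1.191 = 0.95399
R_total = 0.75 + 34.928 + 0.95399 + 0.17 = 36.802 ft²·°F·h/BTU
Q = 2693 × (63.84 − 36.34) / 36.802 = 2012.3 BTU/h
E = 2012.3 × 4989 = 10039000 BTU
Cost = 10039000/10⁶ × 17.27 = $173.38

173.4 dollars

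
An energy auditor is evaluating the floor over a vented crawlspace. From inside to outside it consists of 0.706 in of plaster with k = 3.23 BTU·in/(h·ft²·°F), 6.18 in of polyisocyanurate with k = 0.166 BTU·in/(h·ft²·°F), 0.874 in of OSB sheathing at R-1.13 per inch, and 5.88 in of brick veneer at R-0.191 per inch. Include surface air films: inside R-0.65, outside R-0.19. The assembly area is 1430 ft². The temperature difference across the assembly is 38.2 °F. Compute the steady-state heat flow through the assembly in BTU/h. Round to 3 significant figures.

1350 BTU/h

0.706/3.23 = 0.2186
6.18/0.166 = 37.23
0.874 × 1.13 = 0.9876
5.88 × 0.191 = 1.123
R_total = 0.65 + 0.2186 + 37.23 + 0.9876 + 1.123 + 0.19 = 40.4 ft²·°F·h/BTU
Q = A·ΔT/R = 1430 × 38.2 / 40.4 = 1352 BTU/h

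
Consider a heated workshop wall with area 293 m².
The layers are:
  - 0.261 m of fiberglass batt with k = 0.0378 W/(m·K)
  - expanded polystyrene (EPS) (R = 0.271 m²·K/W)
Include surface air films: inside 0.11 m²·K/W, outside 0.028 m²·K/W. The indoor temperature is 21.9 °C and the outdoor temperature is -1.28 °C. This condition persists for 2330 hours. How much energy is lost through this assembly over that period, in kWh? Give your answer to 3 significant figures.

2160 kWh

0.261/0.0378 = 6.905
R_total = 0.11 + 6.905 + 0.271 + 0.028 = 7.314 m²·K/W
Q = 293 × (21.9 − (-1.28)) / 7.314 = 928.6 W
E = 928.6 W × 2330 h / 1000 = 2164 kWh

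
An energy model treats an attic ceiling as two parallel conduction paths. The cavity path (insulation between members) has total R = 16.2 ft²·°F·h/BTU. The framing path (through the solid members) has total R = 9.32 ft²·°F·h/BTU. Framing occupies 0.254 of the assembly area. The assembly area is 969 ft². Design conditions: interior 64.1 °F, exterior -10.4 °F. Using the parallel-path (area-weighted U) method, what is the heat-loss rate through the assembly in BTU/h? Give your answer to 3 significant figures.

U_eff = 0.746/16.2 + 0.254/9.32 = 0.04605 + 0.02725 = 0.0733
R_eff = 1/U_eff = 13.64 ft²·°F·h/BTU
Q = 969 × (64.1 − (-10.4)) / 13.64 = 5292 BTU/h

5290 BTU/h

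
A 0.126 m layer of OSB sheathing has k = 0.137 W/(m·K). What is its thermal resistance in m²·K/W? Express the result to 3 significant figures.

0.920 m²·K/W

R = L/k = 0.126/0.137 = 0.9197 m²·K/W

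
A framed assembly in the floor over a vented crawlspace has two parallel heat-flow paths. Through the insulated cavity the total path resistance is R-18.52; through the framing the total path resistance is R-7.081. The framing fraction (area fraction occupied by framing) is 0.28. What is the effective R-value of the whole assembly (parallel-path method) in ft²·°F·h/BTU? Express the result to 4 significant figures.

U_eff = 0.72/18.52 + 0.28/7.081 = 0.038877 + 0.039542 = 0.078419
R_eff = 1/U_eff = 12.752 ft²·°F·h/BTU

12.75 ft²·°F·h/BTU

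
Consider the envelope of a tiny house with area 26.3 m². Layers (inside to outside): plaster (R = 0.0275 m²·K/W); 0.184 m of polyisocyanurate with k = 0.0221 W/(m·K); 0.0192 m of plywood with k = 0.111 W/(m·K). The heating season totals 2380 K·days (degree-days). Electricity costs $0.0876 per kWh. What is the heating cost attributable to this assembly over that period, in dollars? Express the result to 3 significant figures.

0.184/0.0221 = 8.326
0.0192/0.111 = 0.173
R_total = 0.0275 + 8.326 + 0.173 = 8.526 m²·K/W
E = A × HDD × 24 / R / 1000 = 26.3 × 2380 × 24 / 8.526 / 1000 = 176.2 kWh
Cost = 176.2 × 0.0876 = $15.43

15.4 dollars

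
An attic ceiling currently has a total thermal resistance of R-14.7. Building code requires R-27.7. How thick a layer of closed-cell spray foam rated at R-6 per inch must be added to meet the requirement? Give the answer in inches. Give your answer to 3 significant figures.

ΔR = 27.7 − 14.7 = 13 ft²·°F·h/BTU
L = ΔR / (R/in) = 13/6 = 2.167 in

2.17 in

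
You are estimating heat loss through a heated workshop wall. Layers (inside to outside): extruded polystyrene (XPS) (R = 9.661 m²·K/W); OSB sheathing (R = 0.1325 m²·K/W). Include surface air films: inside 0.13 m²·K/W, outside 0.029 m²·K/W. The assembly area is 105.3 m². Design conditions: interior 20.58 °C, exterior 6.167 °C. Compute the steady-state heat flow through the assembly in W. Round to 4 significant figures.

152.5 W

R_total = 0.13 + 9.661 + 0.1325 + 0.029 = 9.9525 m²·K/W
Q = A·ΔT/R = 105.3 × (20.58 − 6.167) / 9.9525 = 152.49 W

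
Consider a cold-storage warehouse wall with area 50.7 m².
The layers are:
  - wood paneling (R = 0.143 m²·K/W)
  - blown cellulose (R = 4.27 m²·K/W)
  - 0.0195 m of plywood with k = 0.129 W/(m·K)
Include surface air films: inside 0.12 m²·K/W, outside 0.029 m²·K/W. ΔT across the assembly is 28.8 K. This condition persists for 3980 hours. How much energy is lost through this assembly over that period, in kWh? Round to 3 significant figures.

1230 kWh

0.0195/0.129 = 0.1512
R_total = 0.12 + 0.143 + 4.27 + 0.1512 + 0.029 = 4.713 m²·K/W
Q = 50.7 × 28.8 / 4.713 = 309.8 W
E = 309.8 W × 3980 h / 1000 = 1233 kWh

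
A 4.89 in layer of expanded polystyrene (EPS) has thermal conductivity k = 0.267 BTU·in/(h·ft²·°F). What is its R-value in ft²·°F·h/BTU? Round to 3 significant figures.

R = L/k = 4.89/0.267 = 18.31 ft²·°F·h/BTU

18.3 ft²·°F·h/BTU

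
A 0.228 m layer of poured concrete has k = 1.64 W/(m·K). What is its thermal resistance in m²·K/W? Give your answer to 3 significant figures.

0.139 m²·K/W

R = L/k = 0.228/1.64 = 0.139 m²·K/W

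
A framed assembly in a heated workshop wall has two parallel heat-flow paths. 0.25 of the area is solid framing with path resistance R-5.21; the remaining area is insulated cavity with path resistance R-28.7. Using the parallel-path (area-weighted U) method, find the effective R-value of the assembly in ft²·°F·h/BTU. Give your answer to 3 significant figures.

U_eff = 0.75/28.7 + 0.25/5.21 = 0.02613 + 0.04798 = 0.07412
R_eff = 1/U_eff = 13.49 ft²·°F·h/BTU

13.5 ft²·°F·h/BTU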